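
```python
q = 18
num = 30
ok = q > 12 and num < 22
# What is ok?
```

Trace (tracking ok):
q = 18  # -> q = 18
num = 30  # -> num = 30
ok = q > 12 and num < 22  # -> ok = False

Answer: False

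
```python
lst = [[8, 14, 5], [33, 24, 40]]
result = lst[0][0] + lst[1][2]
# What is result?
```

Answer: 48

Derivation:
Trace (tracking result):
lst = [[8, 14, 5], [33, 24, 40]]  # -> lst = [[8, 14, 5], [33, 24, 40]]
result = lst[0][0] + lst[1][2]  # -> result = 48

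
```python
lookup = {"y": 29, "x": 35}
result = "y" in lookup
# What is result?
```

Trace (tracking result):
lookup = {'y': 29, 'x': 35}  # -> lookup = {'y': 29, 'x': 35}
result = 'y' in lookup  # -> result = True

Answer: True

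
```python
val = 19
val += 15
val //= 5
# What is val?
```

Answer: 6

Derivation:
Trace (tracking val):
val = 19  # -> val = 19
val += 15  # -> val = 34
val //= 5  # -> val = 6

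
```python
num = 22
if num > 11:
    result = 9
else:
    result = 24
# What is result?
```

Answer: 9

Derivation:
Trace (tracking result):
num = 22  # -> num = 22
if num > 11:  # condition is True
    result = 9  # -> result = 9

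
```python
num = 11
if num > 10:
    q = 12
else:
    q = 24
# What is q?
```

Trace (tracking q):
num = 11  # -> num = 11
if num > 10:  # condition is True
    q = 12  # -> q = 12

Answer: 12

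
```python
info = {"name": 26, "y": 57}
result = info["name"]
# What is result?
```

Answer: 26

Derivation:
Trace (tracking result):
info = {'name': 26, 'y': 57}  # -> info = {'name': 26, 'y': 57}
result = info['name']  # -> result = 26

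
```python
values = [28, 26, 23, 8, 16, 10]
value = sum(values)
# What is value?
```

Trace (tracking value):
values = [28, 26, 23, 8, 16, 10]  # -> values = [28, 26, 23, 8, 16, 10]
value = sum(values)  # -> value = 111

Answer: 111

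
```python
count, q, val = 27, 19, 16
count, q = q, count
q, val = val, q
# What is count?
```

Trace (tracking count):
count, q, val = (27, 19, 16)  # -> count = 27, q = 19, val = 16
count, q = (q, count)  # -> count = 19, q = 27
q, val = (val, q)  # -> q = 16, val = 27

Answer: 19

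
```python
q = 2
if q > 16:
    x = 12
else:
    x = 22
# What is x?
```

Trace (tracking x):
q = 2  # -> q = 2
if q > 16:  # condition is False
else:
    x = 22  # -> x = 22

Answer: 22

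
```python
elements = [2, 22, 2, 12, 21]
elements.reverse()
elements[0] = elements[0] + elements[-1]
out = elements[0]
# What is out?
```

Answer: 23

Derivation:
Trace (tracking out):
elements = [2, 22, 2, 12, 21]  # -> elements = [2, 22, 2, 12, 21]
elements.reverse()  # -> elements = [21, 12, 2, 22, 2]
elements[0] = elements[0] + elements[-1]  # -> elements = [23, 12, 2, 22, 2]
out = elements[0]  # -> out = 23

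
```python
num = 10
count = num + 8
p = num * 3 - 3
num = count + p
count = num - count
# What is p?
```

Trace (tracking p):
num = 10  # -> num = 10
count = num + 8  # -> count = 18
p = num * 3 - 3  # -> p = 27
num = count + p  # -> num = 45
count = num - count  # -> count = 27

Answer: 27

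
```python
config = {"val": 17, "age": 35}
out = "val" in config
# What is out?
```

Trace (tracking out):
config = {'val': 17, 'age': 35}  # -> config = {'val': 17, 'age': 35}
out = 'val' in config  # -> out = True

Answer: True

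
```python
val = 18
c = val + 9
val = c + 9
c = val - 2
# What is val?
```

Answer: 36

Derivation:
Trace (tracking val):
val = 18  # -> val = 18
c = val + 9  # -> c = 27
val = c + 9  # -> val = 36
c = val - 2  # -> c = 34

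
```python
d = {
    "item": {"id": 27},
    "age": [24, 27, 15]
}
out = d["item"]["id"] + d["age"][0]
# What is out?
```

Trace (tracking out):
d = {'item': {'id': 27}, 'age': [24, 27, 15]}  # -> d = {'item': {'id': 27}, 'age': [24, 27, 15]}
out = d['item']['id'] + d['age'][0]  # -> out = 51

Answer: 51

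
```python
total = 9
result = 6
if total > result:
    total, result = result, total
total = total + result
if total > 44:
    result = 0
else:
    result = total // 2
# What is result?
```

Answer: 7

Derivation:
Trace (tracking result):
total = 9  # -> total = 9
result = 6  # -> result = 6
if total > result:  # condition is True
    total, result = (result, total)  # -> total = 6, result = 9
total = total + result  # -> total = 15
if total > 44:  # condition is False
else:
    result = total // 2  # -> result = 7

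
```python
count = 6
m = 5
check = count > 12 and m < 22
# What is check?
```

Trace (tracking check):
count = 6  # -> count = 6
m = 5  # -> m = 5
check = count > 12 and m < 22  # -> check = False

Answer: False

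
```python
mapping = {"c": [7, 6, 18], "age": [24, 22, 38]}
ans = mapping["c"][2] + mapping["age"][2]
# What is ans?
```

Answer: 56

Derivation:
Trace (tracking ans):
mapping = {'c': [7, 6, 18], 'age': [24, 22, 38]}  # -> mapping = {'c': [7, 6, 18], 'age': [24, 22, 38]}
ans = mapping['c'][2] + mapping['age'][2]  # -> ans = 56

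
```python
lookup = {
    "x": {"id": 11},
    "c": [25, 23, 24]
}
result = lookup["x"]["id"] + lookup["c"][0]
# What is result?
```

Answer: 36

Derivation:
Trace (tracking result):
lookup = {'x': {'id': 11}, 'c': [25, 23, 24]}  # -> lookup = {'x': {'id': 11}, 'c': [25, 23, 24]}
result = lookup['x']['id'] + lookup['c'][0]  # -> result = 36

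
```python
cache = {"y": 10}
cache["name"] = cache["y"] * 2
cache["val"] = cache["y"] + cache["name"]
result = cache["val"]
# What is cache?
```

Trace (tracking cache):
cache = {'y': 10}  # -> cache = {'y': 10}
cache['name'] = cache['y'] * 2  # -> cache = {'y': 10, 'name': 20}
cache['val'] = cache['y'] + cache['name']  # -> cache = {'y': 10, 'name': 20, 'val': 30}
result = cache['val']  # -> result = 30

Answer: {'y': 10, 'name': 20, 'val': 30}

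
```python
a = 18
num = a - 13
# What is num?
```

Answer: 5

Derivation:
Trace (tracking num):
a = 18  # -> a = 18
num = a - 13  # -> num = 5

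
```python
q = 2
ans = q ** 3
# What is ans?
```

Trace (tracking ans):
q = 2  # -> q = 2
ans = q ** 3  # -> ans = 8

Answer: 8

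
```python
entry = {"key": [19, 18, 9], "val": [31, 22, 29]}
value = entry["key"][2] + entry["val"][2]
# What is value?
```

Trace (tracking value):
entry = {'key': [19, 18, 9], 'val': [31, 22, 29]}  # -> entry = {'key': [19, 18, 9], 'val': [31, 22, 29]}
value = entry['key'][2] + entry['val'][2]  # -> value = 38

Answer: 38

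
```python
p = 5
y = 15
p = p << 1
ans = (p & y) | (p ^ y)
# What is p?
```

Answer: 10

Derivation:
Trace (tracking p):
p = 5  # -> p = 5
y = 15  # -> y = 15
p = p << 1  # -> p = 10
ans = p & y | p ^ y  # -> ans = 15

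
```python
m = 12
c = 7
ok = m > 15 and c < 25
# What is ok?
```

Answer: False

Derivation:
Trace (tracking ok):
m = 12  # -> m = 12
c = 7  # -> c = 7
ok = m > 15 and c < 25  # -> ok = False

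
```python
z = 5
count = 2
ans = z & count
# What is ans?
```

Trace (tracking ans):
z = 5  # -> z = 5
count = 2  # -> count = 2
ans = z & count  # -> ans = 0

Answer: 0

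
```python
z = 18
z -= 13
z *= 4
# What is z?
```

Trace (tracking z):
z = 18  # -> z = 18
z -= 13  # -> z = 5
z *= 4  # -> z = 20

Answer: 20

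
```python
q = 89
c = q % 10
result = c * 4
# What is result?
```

Answer: 36

Derivation:
Trace (tracking result):
q = 89  # -> q = 89
c = q % 10  # -> c = 9
result = c * 4  # -> result = 36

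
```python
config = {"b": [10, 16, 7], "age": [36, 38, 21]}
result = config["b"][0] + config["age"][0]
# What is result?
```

Answer: 46

Derivation:
Trace (tracking result):
config = {'b': [10, 16, 7], 'age': [36, 38, 21]}  # -> config = {'b': [10, 16, 7], 'age': [36, 38, 21]}
result = config['b'][0] + config['age'][0]  # -> result = 46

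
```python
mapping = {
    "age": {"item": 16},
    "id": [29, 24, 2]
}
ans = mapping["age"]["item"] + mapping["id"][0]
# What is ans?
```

Answer: 45

Derivation:
Trace (tracking ans):
mapping = {'age': {'item': 16}, 'id': [29, 24, 2]}  # -> mapping = {'age': {'item': 16}, 'id': [29, 24, 2]}
ans = mapping['age']['item'] + mapping['id'][0]  # -> ans = 45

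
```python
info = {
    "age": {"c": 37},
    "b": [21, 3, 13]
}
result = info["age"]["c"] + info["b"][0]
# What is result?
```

Trace (tracking result):
info = {'age': {'c': 37}, 'b': [21, 3, 13]}  # -> info = {'age': {'c': 37}, 'b': [21, 3, 13]}
result = info['age']['c'] + info['b'][0]  # -> result = 58

Answer: 58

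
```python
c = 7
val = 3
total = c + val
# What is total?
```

Trace (tracking total):
c = 7  # -> c = 7
val = 3  # -> val = 3
total = c + val  # -> total = 10

Answer: 10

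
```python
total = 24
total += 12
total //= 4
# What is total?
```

Trace (tracking total):
total = 24  # -> total = 24
total += 12  # -> total = 36
total //= 4  # -> total = 9

Answer: 9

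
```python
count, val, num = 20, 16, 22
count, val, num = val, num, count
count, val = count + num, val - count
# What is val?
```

Trace (tracking val):
count, val, num = (20, 16, 22)  # -> count = 20, val = 16, num = 22
count, val, num = (val, num, count)  # -> count = 16, val = 22, num = 20
count, val = (count + num, val - count)  # -> count = 36, val = 6

Answer: 6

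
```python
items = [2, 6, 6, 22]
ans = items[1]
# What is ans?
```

Answer: 6

Derivation:
Trace (tracking ans):
items = [2, 6, 6, 22]  # -> items = [2, 6, 6, 22]
ans = items[1]  # -> ans = 6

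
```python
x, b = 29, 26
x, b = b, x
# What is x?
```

Trace (tracking x):
x, b = (29, 26)  # -> x = 29, b = 26
x, b = (b, x)  # -> x = 26, b = 29

Answer: 26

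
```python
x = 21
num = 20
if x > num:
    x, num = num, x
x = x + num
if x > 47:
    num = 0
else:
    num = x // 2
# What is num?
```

Answer: 20

Derivation:
Trace (tracking num):
x = 21  # -> x = 21
num = 20  # -> num = 20
if x > num:  # condition is True
    x, num = (num, x)  # -> x = 20, num = 21
x = x + num  # -> x = 41
if x > 47:  # condition is False
else:
    num = x // 2  # -> num = 20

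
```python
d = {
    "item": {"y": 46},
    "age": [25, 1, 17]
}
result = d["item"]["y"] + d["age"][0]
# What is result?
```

Trace (tracking result):
d = {'item': {'y': 46}, 'age': [25, 1, 17]}  # -> d = {'item': {'y': 46}, 'age': [25, 1, 17]}
result = d['item']['y'] + d['age'][0]  # -> result = 71

Answer: 71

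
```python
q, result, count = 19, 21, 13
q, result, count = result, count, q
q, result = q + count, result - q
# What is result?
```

Trace (tracking result):
q, result, count = (19, 21, 13)  # -> q = 19, result = 21, count = 13
q, result, count = (result, count, q)  # -> q = 21, result = 13, count = 19
q, result = (q + count, result - q)  # -> q = 40, result = -8

Answer: -8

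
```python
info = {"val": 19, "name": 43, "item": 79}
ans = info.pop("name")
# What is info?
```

Answer: {'val': 19, 'item': 79}

Derivation:
Trace (tracking info):
info = {'val': 19, 'name': 43, 'item': 79}  # -> info = {'val': 19, 'name': 43, 'item': 79}
ans = info.pop('name')  # -> ans = 43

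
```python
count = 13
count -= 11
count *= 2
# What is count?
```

Answer: 4

Derivation:
Trace (tracking count):
count = 13  # -> count = 13
count -= 11  # -> count = 2
count *= 2  # -> count = 4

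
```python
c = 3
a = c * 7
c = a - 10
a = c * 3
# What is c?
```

Trace (tracking c):
c = 3  # -> c = 3
a = c * 7  # -> a = 21
c = a - 10  # -> c = 11
a = c * 3  # -> a = 33

Answer: 11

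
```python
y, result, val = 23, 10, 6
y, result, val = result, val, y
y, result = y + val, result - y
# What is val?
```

Trace (tracking val):
y, result, val = (23, 10, 6)  # -> y = 23, result = 10, val = 6
y, result, val = (result, val, y)  # -> y = 10, result = 6, val = 23
y, result = (y + val, result - y)  # -> y = 33, result = -4

Answer: 23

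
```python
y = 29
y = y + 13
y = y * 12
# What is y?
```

Trace (tracking y):
y = 29  # -> y = 29
y = y + 13  # -> y = 42
y = y * 12  # -> y = 504

Answer: 504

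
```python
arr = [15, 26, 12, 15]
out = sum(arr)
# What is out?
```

Answer: 68

Derivation:
Trace (tracking out):
arr = [15, 26, 12, 15]  # -> arr = [15, 26, 12, 15]
out = sum(arr)  # -> out = 68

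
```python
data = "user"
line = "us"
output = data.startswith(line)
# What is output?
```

Answer: True

Derivation:
Trace (tracking output):
data = 'user'  # -> data = 'user'
line = 'us'  # -> line = 'us'
output = data.startswith(line)  # -> output = True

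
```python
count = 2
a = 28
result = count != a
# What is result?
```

Answer: True

Derivation:
Trace (tracking result):
count = 2  # -> count = 2
a = 28  # -> a = 28
result = count != a  # -> result = True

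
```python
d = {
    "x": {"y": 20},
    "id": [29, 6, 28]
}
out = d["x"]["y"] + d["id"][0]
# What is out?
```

Answer: 49

Derivation:
Trace (tracking out):
d = {'x': {'y': 20}, 'id': [29, 6, 28]}  # -> d = {'x': {'y': 20}, 'id': [29, 6, 28]}
out = d['x']['y'] + d['id'][0]  # -> out = 49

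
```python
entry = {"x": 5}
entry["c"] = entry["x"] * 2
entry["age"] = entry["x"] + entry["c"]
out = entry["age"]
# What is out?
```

Answer: 15

Derivation:
Trace (tracking out):
entry = {'x': 5}  # -> entry = {'x': 5}
entry['c'] = entry['x'] * 2  # -> entry = {'x': 5, 'c': 10}
entry['age'] = entry['x'] + entry['c']  # -> entry = {'x': 5, 'c': 10, 'age': 15}
out = entry['age']  # -> out = 15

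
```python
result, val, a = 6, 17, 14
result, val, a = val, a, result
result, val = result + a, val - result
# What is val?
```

Answer: -3

Derivation:
Trace (tracking val):
result, val, a = (6, 17, 14)  # -> result = 6, val = 17, a = 14
result, val, a = (val, a, result)  # -> result = 17, val = 14, a = 6
result, val = (result + a, val - result)  # -> result = 23, val = -3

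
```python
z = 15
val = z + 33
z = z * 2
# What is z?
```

Trace (tracking z):
z = 15  # -> z = 15
val = z + 33  # -> val = 48
z = z * 2  # -> z = 30

Answer: 30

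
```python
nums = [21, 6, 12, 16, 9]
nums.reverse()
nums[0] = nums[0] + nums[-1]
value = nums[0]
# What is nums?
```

Answer: [30, 16, 12, 6, 21]

Derivation:
Trace (tracking nums):
nums = [21, 6, 12, 16, 9]  # -> nums = [21, 6, 12, 16, 9]
nums.reverse()  # -> nums = [9, 16, 12, 6, 21]
nums[0] = nums[0] + nums[-1]  # -> nums = [30, 16, 12, 6, 21]
value = nums[0]  # -> value = 30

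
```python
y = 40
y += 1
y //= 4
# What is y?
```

Trace (tracking y):
y = 40  # -> y = 40
y += 1  # -> y = 41
y //= 4  # -> y = 10

Answer: 10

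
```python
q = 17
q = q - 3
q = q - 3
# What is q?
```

Answer: 11

Derivation:
Trace (tracking q):
q = 17  # -> q = 17
q = q - 3  # -> q = 14
q = q - 3  # -> q = 11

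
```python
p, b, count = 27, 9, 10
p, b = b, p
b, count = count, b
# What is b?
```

Answer: 10

Derivation:
Trace (tracking b):
p, b, count = (27, 9, 10)  # -> p = 27, b = 9, count = 10
p, b = (b, p)  # -> p = 9, b = 27
b, count = (count, b)  # -> b = 10, count = 27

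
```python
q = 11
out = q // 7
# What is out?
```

Answer: 1

Derivation:
Trace (tracking out):
q = 11  # -> q = 11
out = q // 7  # -> out = 1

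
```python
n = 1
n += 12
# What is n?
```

Answer: 13

Derivation:
Trace (tracking n):
n = 1  # -> n = 1
n += 12  # -> n = 13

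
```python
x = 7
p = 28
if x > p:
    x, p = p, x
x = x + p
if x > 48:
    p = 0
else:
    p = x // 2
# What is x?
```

Trace (tracking x):
x = 7  # -> x = 7
p = 28  # -> p = 28
if x > p:  # condition is False
x = x + p  # -> x = 35
if x > 48:  # condition is False
else:
    p = x // 2  # -> p = 17

Answer: 35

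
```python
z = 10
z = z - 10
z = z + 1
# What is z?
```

Answer: 1

Derivation:
Trace (tracking z):
z = 10  # -> z = 10
z = z - 10  # -> z = 0
z = z + 1  # -> z = 1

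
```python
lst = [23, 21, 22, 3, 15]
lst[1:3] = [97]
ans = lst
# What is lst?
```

Trace (tracking lst):
lst = [23, 21, 22, 3, 15]  # -> lst = [23, 21, 22, 3, 15]
lst[1:3] = [97]  # -> lst = [23, 97, 3, 15]
ans = lst  # -> ans = [23, 97, 3, 15]

Answer: [23, 97, 3, 15]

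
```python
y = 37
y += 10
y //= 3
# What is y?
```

Answer: 15

Derivation:
Trace (tracking y):
y = 37  # -> y = 37
y += 10  # -> y = 47
y //= 3  # -> y = 15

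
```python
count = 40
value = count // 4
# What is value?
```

Answer: 10

Derivation:
Trace (tracking value):
count = 40  # -> count = 40
value = count // 4  # -> value = 10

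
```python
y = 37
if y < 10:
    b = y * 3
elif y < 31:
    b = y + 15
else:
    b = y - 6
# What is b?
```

Answer: 31

Derivation:
Trace (tracking b):
y = 37  # -> y = 37
if y < 10:  # condition is False
elif y < 31:  # condition is False
else:
    b = y - 6  # -> b = 31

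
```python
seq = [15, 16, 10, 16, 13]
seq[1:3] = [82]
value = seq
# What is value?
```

Trace (tracking value):
seq = [15, 16, 10, 16, 13]  # -> seq = [15, 16, 10, 16, 13]
seq[1:3] = [82]  # -> seq = [15, 82, 16, 13]
value = seq  # -> value = [15, 82, 16, 13]

Answer: [15, 82, 16, 13]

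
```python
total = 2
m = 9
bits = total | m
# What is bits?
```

Answer: 11

Derivation:
Trace (tracking bits):
total = 2  # -> total = 2
m = 9  # -> m = 9
bits = total | m  # -> bits = 11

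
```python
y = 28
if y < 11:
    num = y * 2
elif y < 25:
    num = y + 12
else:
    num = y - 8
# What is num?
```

Trace (tracking num):
y = 28  # -> y = 28
if y < 11:  # condition is False
elif y < 25:  # condition is False
else:
    num = y - 8  # -> num = 20

Answer: 20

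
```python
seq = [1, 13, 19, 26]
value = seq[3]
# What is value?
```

Trace (tracking value):
seq = [1, 13, 19, 26]  # -> seq = [1, 13, 19, 26]
value = seq[3]  # -> value = 26

Answer: 26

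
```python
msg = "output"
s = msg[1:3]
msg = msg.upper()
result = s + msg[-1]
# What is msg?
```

Trace (tracking msg):
msg = 'output'  # -> msg = 'output'
s = msg[1:3]  # -> s = 'ut'
msg = msg.upper()  # -> msg = 'OUTPUT'
result = s + msg[-1]  # -> result = 'utT'

Answer: 'OUTPUT'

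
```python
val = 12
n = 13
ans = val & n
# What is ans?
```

Trace (tracking ans):
val = 12  # -> val = 12
n = 13  # -> n = 13
ans = val & n  # -> ans = 12

Answer: 12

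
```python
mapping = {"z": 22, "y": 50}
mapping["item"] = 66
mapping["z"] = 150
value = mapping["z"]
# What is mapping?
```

Trace (tracking mapping):
mapping = {'z': 22, 'y': 50}  # -> mapping = {'z': 22, 'y': 50}
mapping['item'] = 66  # -> mapping = {'z': 22, 'y': 50, 'item': 66}
mapping['z'] = 150  # -> mapping = {'z': 150, 'y': 50, 'item': 66}
value = mapping['z']  # -> value = 150

Answer: {'z': 150, 'y': 50, 'item': 66}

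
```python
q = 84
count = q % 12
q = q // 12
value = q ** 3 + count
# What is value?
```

Answer: 343

Derivation:
Trace (tracking value):
q = 84  # -> q = 84
count = q % 12  # -> count = 0
q = q // 12  # -> q = 7
value = q ** 3 + count  # -> value = 343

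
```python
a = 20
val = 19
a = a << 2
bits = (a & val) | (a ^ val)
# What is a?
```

Trace (tracking a):
a = 20  # -> a = 20
val = 19  # -> val = 19
a = a << 2  # -> a = 80
bits = a & val | a ^ val  # -> bits = 83

Answer: 80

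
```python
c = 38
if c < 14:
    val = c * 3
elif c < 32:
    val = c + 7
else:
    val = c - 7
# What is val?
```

Answer: 31

Derivation:
Trace (tracking val):
c = 38  # -> c = 38
if c < 14:  # condition is False
elif c < 32:  # condition is False
else:
    val = c - 7  # -> val = 31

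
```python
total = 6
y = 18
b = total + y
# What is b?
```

Trace (tracking b):
total = 6  # -> total = 6
y = 18  # -> y = 18
b = total + y  # -> b = 24

Answer: 24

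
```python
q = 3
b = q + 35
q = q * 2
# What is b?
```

Answer: 38

Derivation:
Trace (tracking b):
q = 3  # -> q = 3
b = q + 35  # -> b = 38
q = q * 2  # -> q = 6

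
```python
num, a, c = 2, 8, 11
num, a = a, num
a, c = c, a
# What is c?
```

Trace (tracking c):
num, a, c = (2, 8, 11)  # -> num = 2, a = 8, c = 11
num, a = (a, num)  # -> num = 8, a = 2
a, c = (c, a)  # -> a = 11, c = 2

Answer: 2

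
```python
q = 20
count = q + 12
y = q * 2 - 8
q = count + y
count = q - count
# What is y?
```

Trace (tracking y):
q = 20  # -> q = 20
count = q + 12  # -> count = 32
y = q * 2 - 8  # -> y = 32
q = count + y  # -> q = 64
count = q - count  # -> count = 32

Answer: 32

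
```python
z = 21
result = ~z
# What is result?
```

Answer: -22

Derivation:
Trace (tracking result):
z = 21  # -> z = 21
result = ~z  # -> result = -22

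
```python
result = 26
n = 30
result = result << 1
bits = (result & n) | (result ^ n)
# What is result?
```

Answer: 52

Derivation:
Trace (tracking result):
result = 26  # -> result = 26
n = 30  # -> n = 30
result = result << 1  # -> result = 52
bits = result & n | result ^ n  # -> bits = 62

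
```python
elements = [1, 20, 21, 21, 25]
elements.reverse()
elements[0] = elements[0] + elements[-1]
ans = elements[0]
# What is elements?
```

Answer: [26, 21, 21, 20, 1]

Derivation:
Trace (tracking elements):
elements = [1, 20, 21, 21, 25]  # -> elements = [1, 20, 21, 21, 25]
elements.reverse()  # -> elements = [25, 21, 21, 20, 1]
elements[0] = elements[0] + elements[-1]  # -> elements = [26, 21, 21, 20, 1]
ans = elements[0]  # -> ans = 26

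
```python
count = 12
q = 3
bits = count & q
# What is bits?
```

Answer: 0

Derivation:
Trace (tracking bits):
count = 12  # -> count = 12
q = 3  # -> q = 3
bits = count & q  # -> bits = 0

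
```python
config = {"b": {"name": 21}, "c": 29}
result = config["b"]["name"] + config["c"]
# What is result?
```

Trace (tracking result):
config = {'b': {'name': 21}, 'c': 29}  # -> config = {'b': {'name': 21}, 'c': 29}
result = config['b']['name'] + config['c']  # -> result = 50

Answer: 50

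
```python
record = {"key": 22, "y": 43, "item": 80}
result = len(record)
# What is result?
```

Trace (tracking result):
record = {'key': 22, 'y': 43, 'item': 80}  # -> record = {'key': 22, 'y': 43, 'item': 80}
result = len(record)  # -> result = 3

Answer: 3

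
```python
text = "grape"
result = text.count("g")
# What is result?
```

Trace (tracking result):
text = 'grape'  # -> text = 'grape'
result = text.count('g')  # -> result = 1

Answer: 1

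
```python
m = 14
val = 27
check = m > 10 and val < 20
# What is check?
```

Trace (tracking check):
m = 14  # -> m = 14
val = 27  # -> val = 27
check = m > 10 and val < 20  # -> check = False

Answer: False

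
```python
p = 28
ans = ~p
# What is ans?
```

Trace (tracking ans):
p = 28  # -> p = 28
ans = ~p  # -> ans = -29

Answer: -29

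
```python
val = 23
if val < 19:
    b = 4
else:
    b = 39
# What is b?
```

Answer: 39

Derivation:
Trace (tracking b):
val = 23  # -> val = 23
if val < 19:  # condition is False
else:
    b = 39  # -> b = 39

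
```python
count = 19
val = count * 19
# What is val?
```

Answer: 361

Derivation:
Trace (tracking val):
count = 19  # -> count = 19
val = count * 19  # -> val = 361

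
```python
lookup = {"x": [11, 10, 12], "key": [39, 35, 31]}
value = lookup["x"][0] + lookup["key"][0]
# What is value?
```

Trace (tracking value):
lookup = {'x': [11, 10, 12], 'key': [39, 35, 31]}  # -> lookup = {'x': [11, 10, 12], 'key': [39, 35, 31]}
value = lookup['x'][0] + lookup['key'][0]  # -> value = 50

Answer: 50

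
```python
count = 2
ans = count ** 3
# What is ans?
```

Answer: 8

Derivation:
Trace (tracking ans):
count = 2  # -> count = 2
ans = count ** 3  # -> ans = 8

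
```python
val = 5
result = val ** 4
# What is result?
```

Trace (tracking result):
val = 5  # -> val = 5
result = val ** 4  # -> result = 625

Answer: 625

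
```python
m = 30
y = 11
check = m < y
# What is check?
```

Answer: False

Derivation:
Trace (tracking check):
m = 30  # -> m = 30
y = 11  # -> y = 11
check = m < y  # -> check = False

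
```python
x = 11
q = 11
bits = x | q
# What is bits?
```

Answer: 11

Derivation:
Trace (tracking bits):
x = 11  # -> x = 11
q = 11  # -> q = 11
bits = x | q  # -> bits = 11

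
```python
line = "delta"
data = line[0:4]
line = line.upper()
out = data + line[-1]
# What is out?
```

Answer: 'deltA'

Derivation:
Trace (tracking out):
line = 'delta'  # -> line = 'delta'
data = line[0:4]  # -> data = 'delt'
line = line.upper()  # -> line = 'DELTA'
out = data + line[-1]  # -> out = 'deltA'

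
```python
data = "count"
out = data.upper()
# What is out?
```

Answer: 'COUNT'

Derivation:
Trace (tracking out):
data = 'count'  # -> data = 'count'
out = data.upper()  # -> out = 'COUNT'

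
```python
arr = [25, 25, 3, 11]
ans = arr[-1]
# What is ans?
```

Answer: 11

Derivation:
Trace (tracking ans):
arr = [25, 25, 3, 11]  # -> arr = [25, 25, 3, 11]
ans = arr[-1]  # -> ans = 11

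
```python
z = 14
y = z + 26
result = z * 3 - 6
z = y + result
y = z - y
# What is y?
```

Answer: 36

Derivation:
Trace (tracking y):
z = 14  # -> z = 14
y = z + 26  # -> y = 40
result = z * 3 - 6  # -> result = 36
z = y + result  # -> z = 76
y = z - y  # -> y = 36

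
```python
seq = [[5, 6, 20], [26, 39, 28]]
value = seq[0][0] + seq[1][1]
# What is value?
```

Trace (tracking value):
seq = [[5, 6, 20], [26, 39, 28]]  # -> seq = [[5, 6, 20], [26, 39, 28]]
value = seq[0][0] + seq[1][1]  # -> value = 44

Answer: 44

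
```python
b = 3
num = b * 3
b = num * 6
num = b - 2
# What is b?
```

Answer: 54

Derivation:
Trace (tracking b):
b = 3  # -> b = 3
num = b * 3  # -> num = 9
b = num * 6  # -> b = 54
num = b - 2  # -> num = 52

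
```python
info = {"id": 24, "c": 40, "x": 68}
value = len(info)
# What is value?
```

Answer: 3

Derivation:
Trace (tracking value):
info = {'id': 24, 'c': 40, 'x': 68}  # -> info = {'id': 24, 'c': 40, 'x': 68}
value = len(info)  # -> value = 3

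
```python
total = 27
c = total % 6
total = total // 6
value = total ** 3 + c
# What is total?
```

Trace (tracking total):
total = 27  # -> total = 27
c = total % 6  # -> c = 3
total = total // 6  # -> total = 4
value = total ** 3 + c  # -> value = 67

Answer: 4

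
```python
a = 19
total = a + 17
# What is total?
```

Trace (tracking total):
a = 19  # -> a = 19
total = a + 17  # -> total = 36

Answer: 36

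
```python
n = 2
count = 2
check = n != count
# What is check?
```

Answer: False

Derivation:
Trace (tracking check):
n = 2  # -> n = 2
count = 2  # -> count = 2
check = n != count  # -> check = False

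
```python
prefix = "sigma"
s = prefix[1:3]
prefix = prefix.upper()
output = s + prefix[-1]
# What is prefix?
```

Answer: 'SIGMA'

Derivation:
Trace (tracking prefix):
prefix = 'sigma'  # -> prefix = 'sigma'
s = prefix[1:3]  # -> s = 'ig'
prefix = prefix.upper()  # -> prefix = 'SIGMA'
output = s + prefix[-1]  # -> output = 'igA'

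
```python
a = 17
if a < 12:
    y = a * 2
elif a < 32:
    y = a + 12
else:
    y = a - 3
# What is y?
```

Answer: 29

Derivation:
Trace (tracking y):
a = 17  # -> a = 17
if a < 12:  # condition is False
elif a < 32:  # condition is True
    y = a + 12  # -> y = 29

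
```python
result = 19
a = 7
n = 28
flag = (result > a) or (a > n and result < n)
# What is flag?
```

Trace (tracking flag):
result = 19  # -> result = 19
a = 7  # -> a = 7
n = 28  # -> n = 28
flag = result > a or (a > n and result < n)  # -> flag = True

Answer: True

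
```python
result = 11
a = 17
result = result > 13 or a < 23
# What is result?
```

Trace (tracking result):
result = 11  # -> result = 11
a = 17  # -> a = 17
result = result > 13 or a < 23  # -> result = True

Answer: True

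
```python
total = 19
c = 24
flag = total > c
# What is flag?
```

Answer: False

Derivation:
Trace (tracking flag):
total = 19  # -> total = 19
c = 24  # -> c = 24
flag = total > c  # -> flag = False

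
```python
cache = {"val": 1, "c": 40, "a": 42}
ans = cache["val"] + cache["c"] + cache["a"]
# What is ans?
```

Answer: 83

Derivation:
Trace (tracking ans):
cache = {'val': 1, 'c': 40, 'a': 42}  # -> cache = {'val': 1, 'c': 40, 'a': 42}
ans = cache['val'] + cache['c'] + cache['a']  # -> ans = 83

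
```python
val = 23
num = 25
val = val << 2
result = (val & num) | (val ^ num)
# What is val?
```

Trace (tracking val):
val = 23  # -> val = 23
num = 25  # -> num = 25
val = val << 2  # -> val = 92
result = val & num | val ^ num  # -> result = 93

Answer: 92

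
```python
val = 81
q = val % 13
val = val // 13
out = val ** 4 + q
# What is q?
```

Answer: 3

Derivation:
Trace (tracking q):
val = 81  # -> val = 81
q = val % 13  # -> q = 3
val = val // 13  # -> val = 6
out = val ** 4 + q  # -> out = 1299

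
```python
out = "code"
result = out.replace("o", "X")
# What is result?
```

Trace (tracking result):
out = 'code'  # -> out = 'code'
result = out.replace('o', 'X')  # -> result = 'cXde'

Answer: 'cXde'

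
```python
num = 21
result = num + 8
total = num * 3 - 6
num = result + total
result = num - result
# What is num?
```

Answer: 86

Derivation:
Trace (tracking num):
num = 21  # -> num = 21
result = num + 8  # -> result = 29
total = num * 3 - 6  # -> total = 57
num = result + total  # -> num = 86
result = num - result  # -> result = 57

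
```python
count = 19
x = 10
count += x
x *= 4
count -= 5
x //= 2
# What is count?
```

Answer: 24

Derivation:
Trace (tracking count):
count = 19  # -> count = 19
x = 10  # -> x = 10
count += x  # -> count = 29
x *= 4  # -> x = 40
count -= 5  # -> count = 24
x //= 2  # -> x = 20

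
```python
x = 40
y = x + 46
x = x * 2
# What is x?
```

Trace (tracking x):
x = 40  # -> x = 40
y = x + 46  # -> y = 86
x = x * 2  # -> x = 80

Answer: 80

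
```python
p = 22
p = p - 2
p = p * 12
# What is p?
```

Trace (tracking p):
p = 22  # -> p = 22
p = p - 2  # -> p = 20
p = p * 12  # -> p = 240

Answer: 240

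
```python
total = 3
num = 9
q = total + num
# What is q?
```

Answer: 12

Derivation:
Trace (tracking q):
total = 3  # -> total = 3
num = 9  # -> num = 9
q = total + num  # -> q = 12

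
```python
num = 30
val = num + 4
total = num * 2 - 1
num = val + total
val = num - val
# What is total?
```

Trace (tracking total):
num = 30  # -> num = 30
val = num + 4  # -> val = 34
total = num * 2 - 1  # -> total = 59
num = val + total  # -> num = 93
val = num - val  # -> val = 59

Answer: 59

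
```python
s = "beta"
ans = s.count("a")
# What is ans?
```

Answer: 1

Derivation:
Trace (tracking ans):
s = 'beta'  # -> s = 'beta'
ans = s.count('a')  # -> ans = 1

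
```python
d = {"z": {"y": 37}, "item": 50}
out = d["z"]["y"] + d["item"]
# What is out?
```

Answer: 87

Derivation:
Trace (tracking out):
d = {'z': {'y': 37}, 'item': 50}  # -> d = {'z': {'y': 37}, 'item': 50}
out = d['z']['y'] + d['item']  # -> out = 87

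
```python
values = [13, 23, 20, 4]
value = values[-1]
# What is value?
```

Answer: 4

Derivation:
Trace (tracking value):
values = [13, 23, 20, 4]  # -> values = [13, 23, 20, 4]
value = values[-1]  # -> value = 4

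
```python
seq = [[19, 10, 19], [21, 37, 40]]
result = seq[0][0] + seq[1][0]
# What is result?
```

Trace (tracking result):
seq = [[19, 10, 19], [21, 37, 40]]  # -> seq = [[19, 10, 19], [21, 37, 40]]
result = seq[0][0] + seq[1][0]  # -> result = 40

Answer: 40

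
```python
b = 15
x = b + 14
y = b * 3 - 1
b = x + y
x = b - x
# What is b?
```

Answer: 73

Derivation:
Trace (tracking b):
b = 15  # -> b = 15
x = b + 14  # -> x = 29
y = b * 3 - 1  # -> y = 44
b = x + y  # -> b = 73
x = b - x  # -> x = 44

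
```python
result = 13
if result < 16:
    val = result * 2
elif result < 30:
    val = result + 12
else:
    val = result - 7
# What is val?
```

Trace (tracking val):
result = 13  # -> result = 13
if result < 16:  # condition is True
    val = result * 2  # -> val = 26

Answer: 26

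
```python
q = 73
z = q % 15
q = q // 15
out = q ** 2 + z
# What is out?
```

Answer: 29

Derivation:
Trace (tracking out):
q = 73  # -> q = 73
z = q % 15  # -> z = 13
q = q // 15  # -> q = 4
out = q ** 2 + z  # -> out = 29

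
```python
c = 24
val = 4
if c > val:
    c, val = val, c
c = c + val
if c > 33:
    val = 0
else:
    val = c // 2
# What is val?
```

Answer: 14

Derivation:
Trace (tracking val):
c = 24  # -> c = 24
val = 4  # -> val = 4
if c > val:  # condition is True
    c, val = (val, c)  # -> c = 4, val = 24
c = c + val  # -> c = 28
if c > 33:  # condition is False
else:
    val = c // 2  # -> val = 14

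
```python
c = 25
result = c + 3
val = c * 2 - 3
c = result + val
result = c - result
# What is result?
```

Trace (tracking result):
c = 25  # -> c = 25
result = c + 3  # -> result = 28
val = c * 2 - 3  # -> val = 47
c = result + val  # -> c = 75
result = c - result  # -> result = 47

Answer: 47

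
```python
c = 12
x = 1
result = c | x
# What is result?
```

Trace (tracking result):
c = 12  # -> c = 12
x = 1  # -> x = 1
result = c | x  # -> result = 13

Answer: 13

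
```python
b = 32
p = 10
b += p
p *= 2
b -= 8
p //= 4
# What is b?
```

Answer: 34

Derivation:
Trace (tracking b):
b = 32  # -> b = 32
p = 10  # -> p = 10
b += p  # -> b = 42
p *= 2  # -> p = 20
b -= 8  # -> b = 34
p //= 4  # -> p = 5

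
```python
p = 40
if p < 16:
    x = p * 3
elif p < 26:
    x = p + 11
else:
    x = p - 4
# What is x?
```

Trace (tracking x):
p = 40  # -> p = 40
if p < 16:  # condition is False
elif p < 26:  # condition is False
else:
    x = p - 4  # -> x = 36

Answer: 36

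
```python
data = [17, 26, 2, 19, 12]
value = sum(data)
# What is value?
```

Answer: 76

Derivation:
Trace (tracking value):
data = [17, 26, 2, 19, 12]  # -> data = [17, 26, 2, 19, 12]
value = sum(data)  # -> value = 76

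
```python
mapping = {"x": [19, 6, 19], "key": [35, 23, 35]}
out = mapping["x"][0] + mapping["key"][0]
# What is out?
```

Trace (tracking out):
mapping = {'x': [19, 6, 19], 'key': [35, 23, 35]}  # -> mapping = {'x': [19, 6, 19], 'key': [35, 23, 35]}
out = mapping['x'][0] + mapping['key'][0]  # -> out = 54

Answer: 54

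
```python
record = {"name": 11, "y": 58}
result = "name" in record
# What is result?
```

Trace (tracking result):
record = {'name': 11, 'y': 58}  # -> record = {'name': 11, 'y': 58}
result = 'name' in record  # -> result = True

Answer: True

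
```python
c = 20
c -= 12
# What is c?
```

Trace (tracking c):
c = 20  # -> c = 20
c -= 12  # -> c = 8

Answer: 8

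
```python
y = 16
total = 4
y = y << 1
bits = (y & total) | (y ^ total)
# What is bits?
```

Trace (tracking bits):
y = 16  # -> y = 16
total = 4  # -> total = 4
y = y << 1  # -> y = 32
bits = y & total | y ^ total  # -> bits = 36

Answer: 36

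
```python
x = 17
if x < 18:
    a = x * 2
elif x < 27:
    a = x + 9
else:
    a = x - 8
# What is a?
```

Trace (tracking a):
x = 17  # -> x = 17
if x < 18:  # condition is True
    a = x * 2  # -> a = 34

Answer: 34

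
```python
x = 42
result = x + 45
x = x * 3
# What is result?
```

Trace (tracking result):
x = 42  # -> x = 42
result = x + 45  # -> result = 87
x = x * 3  # -> x = 126

Answer: 87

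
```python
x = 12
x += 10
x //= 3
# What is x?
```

Answer: 7

Derivation:
Trace (tracking x):
x = 12  # -> x = 12
x += 10  # -> x = 22
x //= 3  # -> x = 7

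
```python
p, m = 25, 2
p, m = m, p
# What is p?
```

Answer: 2

Derivation:
Trace (tracking p):
p, m = (25, 2)  # -> p = 25, m = 2
p, m = (m, p)  # -> p = 2, m = 25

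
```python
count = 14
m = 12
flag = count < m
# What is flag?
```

Answer: False

Derivation:
Trace (tracking flag):
count = 14  # -> count = 14
m = 12  # -> m = 12
flag = count < m  # -> flag = False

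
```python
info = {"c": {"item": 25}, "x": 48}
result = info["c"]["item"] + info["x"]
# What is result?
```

Answer: 73

Derivation:
Trace (tracking result):
info = {'c': {'item': 25}, 'x': 48}  # -> info = {'c': {'item': 25}, 'x': 48}
result = info['c']['item'] + info['x']  # -> result = 73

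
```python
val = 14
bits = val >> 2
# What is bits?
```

Answer: 3

Derivation:
Trace (tracking bits):
val = 14  # -> val = 14
bits = val >> 2  # -> bits = 3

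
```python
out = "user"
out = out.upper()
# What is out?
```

Answer: 'USER'

Derivation:
Trace (tracking out):
out = 'user'  # -> out = 'user'
out = out.upper()  # -> out = 'USER'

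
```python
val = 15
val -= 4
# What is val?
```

Answer: 11

Derivation:
Trace (tracking val):
val = 15  # -> val = 15
val -= 4  # -> val = 11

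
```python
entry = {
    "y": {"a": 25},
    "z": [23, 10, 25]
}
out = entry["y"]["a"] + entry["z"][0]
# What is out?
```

Trace (tracking out):
entry = {'y': {'a': 25}, 'z': [23, 10, 25]}  # -> entry = {'y': {'a': 25}, 'z': [23, 10, 25]}
out = entry['y']['a'] + entry['z'][0]  # -> out = 48

Answer: 48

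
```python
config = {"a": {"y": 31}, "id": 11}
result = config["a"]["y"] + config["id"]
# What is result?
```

Answer: 42

Derivation:
Trace (tracking result):
config = {'a': {'y': 31}, 'id': 11}  # -> config = {'a': {'y': 31}, 'id': 11}
result = config['a']['y'] + config['id']  # -> result = 42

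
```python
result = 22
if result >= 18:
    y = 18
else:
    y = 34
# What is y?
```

Trace (tracking y):
result = 22  # -> result = 22
if result >= 18:  # condition is True
    y = 18  # -> y = 18

Answer: 18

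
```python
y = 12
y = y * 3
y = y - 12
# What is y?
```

Answer: 24

Derivation:
Trace (tracking y):
y = 12  # -> y = 12
y = y * 3  # -> y = 36
y = y - 12  # -> y = 24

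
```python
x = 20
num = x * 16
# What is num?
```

Answer: 320

Derivation:
Trace (tracking num):
x = 20  # -> x = 20
num = x * 16  # -> num = 320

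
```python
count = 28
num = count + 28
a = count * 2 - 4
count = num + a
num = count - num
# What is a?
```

Answer: 52

Derivation:
Trace (tracking a):
count = 28  # -> count = 28
num = count + 28  # -> num = 56
a = count * 2 - 4  # -> a = 52
count = num + a  # -> count = 108
num = count - num  # -> num = 52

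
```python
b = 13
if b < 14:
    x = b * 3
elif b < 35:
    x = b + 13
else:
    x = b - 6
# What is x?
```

Answer: 39

Derivation:
Trace (tracking x):
b = 13  # -> b = 13
if b < 14:  # condition is True
    x = b * 3  # -> x = 39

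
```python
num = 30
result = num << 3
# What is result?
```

Trace (tracking result):
num = 30  # -> num = 30
result = num << 3  # -> result = 240

Answer: 240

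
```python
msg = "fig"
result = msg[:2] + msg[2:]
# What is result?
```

Answer: 'fig'

Derivation:
Trace (tracking result):
msg = 'fig'  # -> msg = 'fig'
result = msg[:2] + msg[2:]  # -> result = 'fig'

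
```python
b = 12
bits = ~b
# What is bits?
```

Trace (tracking bits):
b = 12  # -> b = 12
bits = ~b  # -> bits = -13

Answer: -13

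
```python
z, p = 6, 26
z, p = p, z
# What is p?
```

Answer: 6

Derivation:
Trace (tracking p):
z, p = (6, 26)  # -> z = 6, p = 26
z, p = (p, z)  # -> z = 26, p = 6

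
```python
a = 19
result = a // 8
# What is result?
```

Trace (tracking result):
a = 19  # -> a = 19
result = a // 8  # -> result = 2

Answer: 2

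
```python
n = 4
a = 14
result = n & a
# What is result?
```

Trace (tracking result):
n = 4  # -> n = 4
a = 14  # -> a = 14
result = n & a  # -> result = 4

Answer: 4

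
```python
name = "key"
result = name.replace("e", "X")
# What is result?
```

Answer: 'kXy'

Derivation:
Trace (tracking result):
name = 'key'  # -> name = 'key'
result = name.replace('e', 'X')  # -> result = 'kXy'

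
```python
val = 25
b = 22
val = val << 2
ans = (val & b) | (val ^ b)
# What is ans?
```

Answer: 118

Derivation:
Trace (tracking ans):
val = 25  # -> val = 25
b = 22  # -> b = 22
val = val << 2  # -> val = 100
ans = val & b | val ^ b  # -> ans = 118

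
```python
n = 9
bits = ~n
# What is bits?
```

Trace (tracking bits):
n = 9  # -> n = 9
bits = ~n  # -> bits = -10

Answer: -10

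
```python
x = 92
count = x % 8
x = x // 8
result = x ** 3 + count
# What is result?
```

Answer: 1335

Derivation:
Trace (tracking result):
x = 92  # -> x = 92
count = x % 8  # -> count = 4
x = x // 8  # -> x = 11
result = x ** 3 + count  # -> result = 1335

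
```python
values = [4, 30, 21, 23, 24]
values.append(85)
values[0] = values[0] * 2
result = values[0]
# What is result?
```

Answer: 8

Derivation:
Trace (tracking result):
values = [4, 30, 21, 23, 24]  # -> values = [4, 30, 21, 23, 24]
values.append(85)  # -> values = [4, 30, 21, 23, 24, 85]
values[0] = values[0] * 2  # -> values = [8, 30, 21, 23, 24, 85]
result = values[0]  # -> result = 8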